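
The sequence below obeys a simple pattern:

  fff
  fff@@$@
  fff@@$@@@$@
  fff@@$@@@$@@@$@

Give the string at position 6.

The strings grow by a fixed suffix @@$@ each time.
From fff@@$@@@$@@@$@, 2 further steps: fff@@$@@@$@@@$@ → fff@@$@@@$@@@$@@@$@ → (answer).

fff@@$@@@$@@@$@@@$@@@$@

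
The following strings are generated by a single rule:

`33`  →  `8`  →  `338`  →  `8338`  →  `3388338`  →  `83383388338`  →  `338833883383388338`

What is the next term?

83383388338338833883383388338

This is a Fibonacci-style word recurrence s(k) = s(k−2)·s(k−1): e.g. 33·8 = 338.
So term 8 is 83383388338·338833883383388338.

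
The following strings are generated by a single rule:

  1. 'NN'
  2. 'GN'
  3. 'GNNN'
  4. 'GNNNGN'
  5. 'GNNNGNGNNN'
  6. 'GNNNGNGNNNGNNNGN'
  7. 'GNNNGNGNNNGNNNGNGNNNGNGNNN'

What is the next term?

This is a Fibonacci-style word recurrence s(k) = s(k−1)·s(k−2): e.g. GN·NN = GNNN.
The next term joins GNNNGNGNNNGNNNGNGNNNGNGNNN and GNNNGNGNNNGNNNGN.

GNNNGNGNNNGNNNGNGNNNGNGNNNGNNNGNGNNNGNNNGN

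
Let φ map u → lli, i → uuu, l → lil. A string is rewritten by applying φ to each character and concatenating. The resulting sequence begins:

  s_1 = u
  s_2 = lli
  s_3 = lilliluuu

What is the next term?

liluuulilliluuulilllillilli

Expanding lilliluuu: l→lil, i→uuu, l→lil, l→lil, i→uuu, l→lil, u→lli, u→lli, u→lli. Concatenated: lil uuu lil lil uuu lil lli lli lli.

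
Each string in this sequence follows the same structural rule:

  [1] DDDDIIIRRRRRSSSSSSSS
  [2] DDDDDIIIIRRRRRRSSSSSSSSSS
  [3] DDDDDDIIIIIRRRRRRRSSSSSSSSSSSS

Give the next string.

Each string has the form D^{n+1} I^{n} R^{n+2} S^{2n+2}, where the shown terms are n = 3, 4, 5.
Setting n = 6 gives 7, 6, 8, 14 characters in each block.

DDDDDDDIIIIIIRRRRRRRRSSSSSSSSSSSSSS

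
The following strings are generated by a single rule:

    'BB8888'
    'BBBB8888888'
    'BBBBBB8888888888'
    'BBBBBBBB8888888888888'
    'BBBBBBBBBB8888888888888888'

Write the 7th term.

BBBBBBBBBBBBBB8888888888888888888888

Reading off run lengths: B runs 2, 4, 6, 8, 10; 8 runs 4, 7, 10, 13, 16 — each is linear in n (n = 1, 2, …).
Setting n = 7 gives 14, 22 characters in each block.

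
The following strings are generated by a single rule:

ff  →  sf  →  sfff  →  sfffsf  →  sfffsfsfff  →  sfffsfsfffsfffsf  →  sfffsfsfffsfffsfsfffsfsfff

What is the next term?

This is a Fibonacci-style word recurrence s(k) = s(k−1)·s(k−2): e.g. sf·ff = sfff.
So term 8 is sfffsfsfffsfffsfsfffsfsfff·sfffsfsfffsfffsf.

sfffsfsfffsfffsfsfffsfsfffsfffsfsfffsfffsf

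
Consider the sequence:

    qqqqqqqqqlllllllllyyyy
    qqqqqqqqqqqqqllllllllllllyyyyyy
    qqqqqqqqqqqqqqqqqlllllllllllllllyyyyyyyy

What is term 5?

Reading off run lengths: q runs 9, 13, 17; l runs 9, 12, 15; y runs 4, 6, 8 — each is linear in n, where the shown terms are n = 2, 3, 4.
At n = 6 the blocks have lengths 25, 21, 12.

qqqqqqqqqqqqqqqqqqqqqqqqqlllllllllllllllllllllyyyyyyyyyyyy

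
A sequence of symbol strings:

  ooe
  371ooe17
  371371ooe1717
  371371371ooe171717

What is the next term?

371371371371ooe17171717

Every step adds 371 to the front and 17 to the end of the previous string.
One more step from 371371371ooe171717 gives the answer.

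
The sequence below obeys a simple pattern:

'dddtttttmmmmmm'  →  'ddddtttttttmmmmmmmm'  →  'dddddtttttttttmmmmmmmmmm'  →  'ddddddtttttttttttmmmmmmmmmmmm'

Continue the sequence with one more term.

dddddddtttttttttttttmmmmmmmmmmmmmm

Term n consists of n+1 d's, followed by 2n+1 t's, followed by 2n+2 m's, where the shown terms are n = 2, 3, 4, 5.
Setting n = 6 gives 7, 13, 14 characters in each block.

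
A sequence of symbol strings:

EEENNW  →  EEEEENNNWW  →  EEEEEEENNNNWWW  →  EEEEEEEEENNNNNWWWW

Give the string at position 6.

EEEEEEEEEEEEENNNNNNNWWWWWW

Reading off run lengths: E runs 3, 5, 7, 9; N runs 2, 3, 4, 5; W runs 1, 2, 3, 4 — each is linear in n (n = 1, 2, …).
Setting n = 6 gives 13, 7, 6 characters in each block.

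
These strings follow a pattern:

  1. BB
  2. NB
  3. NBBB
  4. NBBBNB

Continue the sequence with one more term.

NBBBNBNBBB

From term 3 onward, concatenate the last term with the second-to-last: NB·BB = NBBB, NBBB·NB = NBBBNB, …
So term 5 is NBBBNB·NBBB.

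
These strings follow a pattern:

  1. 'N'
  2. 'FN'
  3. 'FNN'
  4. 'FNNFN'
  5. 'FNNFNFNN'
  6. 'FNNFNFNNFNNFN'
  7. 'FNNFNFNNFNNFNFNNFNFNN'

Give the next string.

FNNFNFNNFNNFNFNNFNFNNFNNFNFNNFNNFN

From term 3 onward, concatenate the last term with the second-to-last: FN·N = FNN, FNN·FN = FNNFN, …
Continuing: FNNFNFNNFNNFNFNNFNFNN · FNNFNFNNFNNFN gives term 8.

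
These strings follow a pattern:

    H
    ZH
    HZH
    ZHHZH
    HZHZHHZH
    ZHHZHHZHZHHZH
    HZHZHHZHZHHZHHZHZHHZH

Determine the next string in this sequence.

From term 3 onward, concatenate the second-to-last term with the last: H·ZH = HZH, ZH·HZH = ZHHZH, …
Continuing: ZHHZHHZHZHHZH · HZHZHHZHZHHZHHZHZHHZH gives term 8.

ZHHZHHZHZHHZHHZHZHHZHZHHZHHZHZHHZH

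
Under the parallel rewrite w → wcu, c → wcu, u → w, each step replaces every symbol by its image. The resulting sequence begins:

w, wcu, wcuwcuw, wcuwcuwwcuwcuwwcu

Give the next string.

wcuwcuwwcuwcuwwcuwcuwcuwwcuwcuwwcuwcuwcuw

Replace each of the 17 characters of wcuwcuwwcuwcuwwcu in place — wcu wcu w wcu wcu w wcu wcu wcu w wcu wcu w wcu wcu wcu w — and concatenate.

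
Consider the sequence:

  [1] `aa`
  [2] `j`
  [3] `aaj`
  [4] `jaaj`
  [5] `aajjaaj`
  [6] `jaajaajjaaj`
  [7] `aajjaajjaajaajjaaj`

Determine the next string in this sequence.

jaajaajjaajaajjaajjaajaajjaaj

Each term (from the third on) is the two preceding terms concatenated in order: term 3 = aa·j = aaj.
So term 8 is jaajaajjaaj·aajjaajjaajaajjaaj.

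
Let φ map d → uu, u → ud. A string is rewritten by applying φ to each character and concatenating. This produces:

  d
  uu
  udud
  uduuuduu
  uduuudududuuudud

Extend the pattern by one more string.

Rewriting the 16 symbols of uduuudududuuudud one by one yields ud uu ud ud ud uu ud uu ud uu ud ud ud uu ud uu; concatenated:

uduuudududuuuduuuduuudududuuuduu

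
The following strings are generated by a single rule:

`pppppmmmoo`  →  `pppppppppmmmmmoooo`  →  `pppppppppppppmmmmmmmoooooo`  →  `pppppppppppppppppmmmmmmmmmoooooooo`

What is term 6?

pppppppppppppppppppppppppmmmmmmmmmmmmmoooooooooooo

The n-th term is 4n+1 p's then 2n+1 m's then 2n o's (n = 1, 2, …).
Setting n = 6 gives 25, 13, 12 characters in each block.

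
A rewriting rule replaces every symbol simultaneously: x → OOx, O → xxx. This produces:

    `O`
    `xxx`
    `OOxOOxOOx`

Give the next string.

Apply φ to OOxOOxOOx symbol by symbol: O→xxx, O→xxx, x→OOx, O→xxx, O→xxx, x→OOx, O→xxx, O→xxx, x→OOx; joined: xxx xxx OOx xxx xxx OOx xxx xxx OOx.

xxxxxxOOxxxxxxxOOxxxxxxxOOx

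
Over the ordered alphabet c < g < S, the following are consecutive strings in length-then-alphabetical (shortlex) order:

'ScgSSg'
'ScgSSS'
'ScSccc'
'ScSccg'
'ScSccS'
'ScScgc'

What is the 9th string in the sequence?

Continuing the enumeration 3 steps past ScScgc: ScScgc → ScScgg → ScScgS → (answer).

ScScSc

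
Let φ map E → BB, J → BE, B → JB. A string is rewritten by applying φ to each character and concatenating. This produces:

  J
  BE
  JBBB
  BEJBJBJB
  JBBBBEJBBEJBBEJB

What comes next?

Replace each of the 16 characters of JBBBBEJBBEJBBEJB in place — BE JB JB JB JB BB BE JB JB BB BE JB JB BB BE JB — and concatenate.

BEJBJBJBJBBBBEJBJBBBBEJBJBBBBEJB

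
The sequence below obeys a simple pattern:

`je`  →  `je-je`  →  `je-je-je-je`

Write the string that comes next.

je-je-je-je-je-je-je-je

Every step duplicates the string with '-' between the halves.
One more doubling of je-je-je-je gives the answer.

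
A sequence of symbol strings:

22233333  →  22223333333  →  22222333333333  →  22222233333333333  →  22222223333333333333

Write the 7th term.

22222222233333333333333333

Reading off run lengths: 2 runs 3, 4, 5, 6, 7; 3 runs 5, 7, 9, 11, 13 — each is linear in n, where the shown terms are n = 2, 3, 4, 5, 6.
For term 7, n = 8, so the run lengths are 9, 17.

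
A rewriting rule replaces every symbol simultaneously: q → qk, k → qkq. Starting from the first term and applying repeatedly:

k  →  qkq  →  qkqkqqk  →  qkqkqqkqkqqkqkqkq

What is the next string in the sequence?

Replace each of the 17 characters of qkqkqqkqkqqkqkqkq in place — qk qkq qk qkq qk qk qkq qk qkq qk qk qkq qk qkq qk qkq qk — and concatenate.

qkqkqqkqkqqkqkqkqqkqkqqkqkqkqqkqkqqkqkqqk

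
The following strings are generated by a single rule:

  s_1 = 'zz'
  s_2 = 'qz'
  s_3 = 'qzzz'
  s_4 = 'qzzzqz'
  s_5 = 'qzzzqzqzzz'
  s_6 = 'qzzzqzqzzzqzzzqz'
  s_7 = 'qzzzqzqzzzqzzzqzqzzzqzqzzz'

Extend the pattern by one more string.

This is a Fibonacci-style word recurrence s(k) = s(k−1)·s(k−2): e.g. qz·zz = qzzz.
So term 8 is qzzzqzqzzzqzzzqzqzzzqzqzzz·qzzzqzqzzzqzzzqz.

qzzzqzqzzzqzzzqzqzzzqzqzzzqzzzqzqzzzqzzzqz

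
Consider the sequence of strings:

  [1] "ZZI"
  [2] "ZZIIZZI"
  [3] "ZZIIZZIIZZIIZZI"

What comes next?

Each string is two copies of the previous one joined by 'I'.
So the next term is two copies of ZZIIZZIIZZIIZZI with 'I' between the halves.

ZZIIZZIIZZIIZZIIZZIIZZIIZZIIZZI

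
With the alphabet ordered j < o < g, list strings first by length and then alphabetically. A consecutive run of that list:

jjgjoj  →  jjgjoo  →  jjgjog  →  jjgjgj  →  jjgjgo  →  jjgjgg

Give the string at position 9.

jjgojg

Stepping forward 3 times from jjgjgg: jjgjgg → jjgojj → jjgojo, then the target.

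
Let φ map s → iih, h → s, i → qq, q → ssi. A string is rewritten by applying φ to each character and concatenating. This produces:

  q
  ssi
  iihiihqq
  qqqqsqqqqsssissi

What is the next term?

Rewriting the 16 symbols of qqqqsqqqqsssissi one by one yields ssi ssi ssi ssi iih ssi ssi ssi ssi iih iih iih qq iih iih qq; concatenated:

ssissississiiihssissississiiihiihiihqqiihiihqq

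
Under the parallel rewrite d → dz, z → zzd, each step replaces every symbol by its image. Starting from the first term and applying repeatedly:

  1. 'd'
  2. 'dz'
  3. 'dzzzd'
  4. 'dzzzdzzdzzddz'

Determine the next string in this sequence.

Rewriting the 13 symbols of dzzzdzzdzzddz one by one yields dz zzd zzd zzd dz zzd zzd dz zzd zzd dz dz zzd; concatenated:

dzzzdzzdzzddzzzdzzddzzzdzzddzdzzzd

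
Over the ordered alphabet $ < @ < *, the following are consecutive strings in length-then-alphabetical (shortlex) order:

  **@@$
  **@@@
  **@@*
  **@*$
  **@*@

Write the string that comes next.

**@**

The successor of **@*@ increments the rightmost position that isn't already * and resets every position after it to $.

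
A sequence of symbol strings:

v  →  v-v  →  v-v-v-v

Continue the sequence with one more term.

Each string is two copies of the previous one joined by '-'.
One more doubling of v-v-v-v gives the answer.

v-v-v-v-v-v-v-v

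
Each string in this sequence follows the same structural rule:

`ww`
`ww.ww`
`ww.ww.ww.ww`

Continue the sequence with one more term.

s(k+1) = s(k)·.·s(k) — each term doubles the last with '.' between the halves.
Doubling ww.ww.ww.ww with '.' between the halves:

ww.ww.ww.ww.ww.ww.ww.ww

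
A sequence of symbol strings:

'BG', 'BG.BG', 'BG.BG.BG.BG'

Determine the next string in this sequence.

Every step duplicates the string with '.' between the halves.
So the next term is two copies of BG.BG.BG.BG with '.' between the halves.

BG.BG.BG.BG.BG.BG.BG.BG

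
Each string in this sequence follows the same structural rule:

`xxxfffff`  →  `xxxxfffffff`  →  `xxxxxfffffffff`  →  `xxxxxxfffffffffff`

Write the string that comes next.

xxxxxxxfffffffffffff

Reading off run lengths: x runs 3, 4, 5, 6; f runs 5, 7, 9, 11 — each is linear in n, where the shown terms are n = 3, 4, 5, 6.
Setting n = 7 gives 7, 13 characters in each block.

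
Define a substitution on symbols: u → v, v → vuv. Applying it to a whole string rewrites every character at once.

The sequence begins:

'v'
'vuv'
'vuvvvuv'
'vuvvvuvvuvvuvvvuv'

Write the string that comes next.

vuvvvuvvuvvuvvvuvvuvvvuvvuvvvuvvuvvuvvvuv

Replace each of the 17 characters of vuvvvuvvuvvuvvvuv in place — vuv v vuv vuv vuv v vuv vuv v vuv vuv v vuv vuv vuv v vuv — and concatenate.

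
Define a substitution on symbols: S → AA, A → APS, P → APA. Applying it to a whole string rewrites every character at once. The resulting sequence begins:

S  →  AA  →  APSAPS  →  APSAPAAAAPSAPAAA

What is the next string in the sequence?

Replace each of the 16 characters of APSAPAAAAPSAPAAA in place — APS APA AA APS APA APS APS APS APS APA AA APS APA APS APS APS — and concatenate.

APSAPAAAAPSAPAAPSAPSAPSAPSAPAAAAPSAPAAPSAPSAPS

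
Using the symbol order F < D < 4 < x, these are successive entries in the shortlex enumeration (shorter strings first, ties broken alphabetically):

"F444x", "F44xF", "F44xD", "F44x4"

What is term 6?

F4xFF

Continuing the enumeration 2 steps past F44x4: F44x4 → F44xx → (answer).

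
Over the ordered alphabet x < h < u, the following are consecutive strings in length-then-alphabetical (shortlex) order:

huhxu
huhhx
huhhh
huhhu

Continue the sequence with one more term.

huhux

Treat huhhu as a base-3 numeral over the given alphabet and add one, carrying through any trailing u's.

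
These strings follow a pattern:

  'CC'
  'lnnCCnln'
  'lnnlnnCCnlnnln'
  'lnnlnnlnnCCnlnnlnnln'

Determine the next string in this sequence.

Every step adds lnn to the front and nln to the end of the previous string.
So the next term is lnn·lnnlnnlnnCCnlnnlnnln·nln.

lnnlnnlnnlnnCCnlnnlnnlnnln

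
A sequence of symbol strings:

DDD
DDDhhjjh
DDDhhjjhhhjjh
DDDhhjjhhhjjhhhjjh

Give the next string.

The strings grow by a fixed suffix hhjjh each time.
Applying this once more to DDDhhjjhhhjjhhhjjh:

DDDhhjjhhhjjhhhjjhhhjjh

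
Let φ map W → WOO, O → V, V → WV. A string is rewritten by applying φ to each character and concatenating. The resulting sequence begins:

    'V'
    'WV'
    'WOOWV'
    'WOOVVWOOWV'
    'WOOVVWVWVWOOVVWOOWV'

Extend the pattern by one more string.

WOOVVWVWVWOOWVWOOWVWOOVVWVWVWOOVVWOOWV

Replace each of the 19 characters of WOOVVWVWVWOOVVWOOWV in place — WOO V V WV WV WOO WV WOO WV WOO V V WV WV WOO V V WOO WV — and concatenate.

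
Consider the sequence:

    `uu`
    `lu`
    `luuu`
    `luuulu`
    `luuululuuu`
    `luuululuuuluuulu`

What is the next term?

luuululuuuluuululuuululuuu

From term 3 onward, concatenate the last term with the second-to-last: lu·uu = luuu, luuu·lu = luuulu, …
So term 7 is luuululuuuluuulu·luuululuuu.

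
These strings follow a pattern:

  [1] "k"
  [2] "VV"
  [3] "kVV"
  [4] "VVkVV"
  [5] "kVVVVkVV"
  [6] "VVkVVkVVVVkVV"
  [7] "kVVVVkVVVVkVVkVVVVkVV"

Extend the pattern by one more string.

From term 3 onward, concatenate the second-to-last term with the last: k·VV = kVV, VV·kVV = VVkVV, …
Continuing: VVkVVkVVVVkVV · kVVVVkVVVVkVVkVVVVkVV gives term 8.

VVkVVkVVVVkVVkVVVVkVVVVkVVkVVVVkVV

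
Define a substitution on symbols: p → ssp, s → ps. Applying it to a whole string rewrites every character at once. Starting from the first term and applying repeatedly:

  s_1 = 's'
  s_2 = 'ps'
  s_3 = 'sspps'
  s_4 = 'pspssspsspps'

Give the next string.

ssppsssppspspsssppspssspsspps

Rewriting each symbol of pspssspsspps: p→ssp, s→ps, p→ssp, s→ps, s→ps, s→ps, p→ssp, s→ps, s→ps, p→ssp, p→ssp, s→ps, which concatenates to ssp ps ssp ps ps ps ssp ps ps ssp ssp ps.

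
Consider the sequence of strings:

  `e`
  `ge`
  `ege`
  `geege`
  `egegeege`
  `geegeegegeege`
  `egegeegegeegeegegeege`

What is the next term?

geegeegegeegeegegeegegeegeegegeege

Each term (from the third on) is the two preceding terms concatenated in order: term 3 = e·ge = ege.
So term 8 is geegeegegeege·egegeegegeegeegegeege.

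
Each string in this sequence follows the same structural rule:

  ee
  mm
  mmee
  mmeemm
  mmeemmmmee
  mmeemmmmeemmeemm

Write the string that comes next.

From term 3 onward, concatenate the last term with the second-to-last: mm·ee = mmee, mmee·mm = mmeemm, …
The next term joins mmeemmmmeemmeemm and mmeemmmmee.

mmeemmmmeemmeemmmmeemmmmee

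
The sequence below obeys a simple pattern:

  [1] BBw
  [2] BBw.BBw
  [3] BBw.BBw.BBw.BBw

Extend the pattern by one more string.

BBw.BBw.BBw.BBw.BBw.BBw.BBw.BBw

Every step duplicates the string with '.' between the halves.
One more doubling of BBw.BBw.BBw.BBw gives the answer.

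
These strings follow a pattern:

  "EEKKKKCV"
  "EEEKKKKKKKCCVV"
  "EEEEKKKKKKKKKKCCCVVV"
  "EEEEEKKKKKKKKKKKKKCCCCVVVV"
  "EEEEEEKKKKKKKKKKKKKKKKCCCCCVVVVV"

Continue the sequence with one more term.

EEEEEEEKKKKKKKKKKKKKKKKKKKCCCCCCVVVVVV

Each string has the form E^{n+1} K^{3n+1} C^{n} V^{n} (n = 1, 2, …).
For the next term, n = 6, so the run lengths are 7, 19, 6, 6.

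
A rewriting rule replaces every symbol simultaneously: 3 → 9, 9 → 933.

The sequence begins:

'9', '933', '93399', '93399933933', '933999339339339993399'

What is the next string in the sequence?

Replace each of the 21 characters of 933999339339339993399 in place — 933 9 9 933 933 933 9 9 933 9 9 933 9 9 933 933 933 9 9 933 933 — and concatenate.

9339993393393399933999339993393393399933933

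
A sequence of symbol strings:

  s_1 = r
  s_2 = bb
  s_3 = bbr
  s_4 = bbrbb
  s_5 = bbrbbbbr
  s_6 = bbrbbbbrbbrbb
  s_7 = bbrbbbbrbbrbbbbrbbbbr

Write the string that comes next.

bbrbbbbrbbrbbbbrbbbbrbbrbbbbrbbrbb

From term 3 onward, concatenate the last term with the second-to-last: bb·r = bbr, bbr·bb = bbrbb, …
The next term joins bbrbbbbrbbrbbbbrbbbbr and bbrbbbbrbbrbb.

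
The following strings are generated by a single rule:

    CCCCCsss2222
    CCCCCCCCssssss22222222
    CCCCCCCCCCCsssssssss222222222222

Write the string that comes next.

Each string has the form C^{3n+2} s^{3n} 2^{4n} (n = 1, 2, …).
For the next term, n = 4, so the run lengths are 14, 12, 16.

CCCCCCCCCCCCCCssssssssssss2222222222222222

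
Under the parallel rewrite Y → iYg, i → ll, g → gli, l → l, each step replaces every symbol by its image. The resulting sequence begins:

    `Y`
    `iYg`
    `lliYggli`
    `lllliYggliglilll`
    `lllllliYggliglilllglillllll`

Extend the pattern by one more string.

Rewriting the 27 symbols of lllllliYggliglilllglillllll one by one yields l l l l l l ll iYg gli gli l ll gli l ll l l l gli l ll l l l l l l; concatenated:

lllllllliYggliglilllglillllllglilllllllll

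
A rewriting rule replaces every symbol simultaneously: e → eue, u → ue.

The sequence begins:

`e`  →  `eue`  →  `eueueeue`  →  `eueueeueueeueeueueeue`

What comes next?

Replace each of the 21 characters of eueueeueueeueeueueeue in place — eue ue eue ue eue eue ue eue ue eue eue ue eue eue ue eue ue eue eue ue eue — and concatenate.

eueueeueueeueeueueeueueeueeueueeueeueueeueueeueeueueeue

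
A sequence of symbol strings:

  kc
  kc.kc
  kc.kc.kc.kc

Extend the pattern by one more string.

s(k+1) = s(k)·.·s(k) — each term doubles the last with '.' between the halves.
Doubling kc.kc.kc.kc with '.' between the halves:

kc.kc.kc.kc.kc.kc.kc.kc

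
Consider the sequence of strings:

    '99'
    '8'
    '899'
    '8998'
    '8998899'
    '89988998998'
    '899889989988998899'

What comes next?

From term 3 onward, concatenate the last term with the second-to-last: 8·99 = 899, 899·8 = 8998, …
The next term joins 899889989988998899 and 89988998998.

89988998998899889989988998998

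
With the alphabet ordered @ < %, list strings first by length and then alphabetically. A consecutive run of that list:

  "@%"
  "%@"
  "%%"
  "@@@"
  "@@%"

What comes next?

Treat @@% as a base-2 numeral over the given alphabet and add one, carrying through any trailing %'s.

@%@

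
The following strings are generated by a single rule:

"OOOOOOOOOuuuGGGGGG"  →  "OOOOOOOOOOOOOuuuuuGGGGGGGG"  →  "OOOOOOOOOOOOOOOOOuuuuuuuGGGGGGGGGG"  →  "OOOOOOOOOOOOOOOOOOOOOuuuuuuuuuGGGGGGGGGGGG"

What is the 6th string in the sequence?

OOOOOOOOOOOOOOOOOOOOOOOOOOOOOuuuuuuuuuuuuuGGGGGGGGGGGGGGGG

Reading off run lengths: O runs 9, 13, 17, 21; u runs 3, 5, 7, 9; G runs 6, 8, 10, 12 — each is linear in n, where the shown terms are n = 2, 3, 4, 5.
Setting n = 7 gives 29, 13, 16 characters in each block.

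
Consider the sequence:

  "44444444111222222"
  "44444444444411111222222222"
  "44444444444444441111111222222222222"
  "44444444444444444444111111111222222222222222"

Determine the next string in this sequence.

The n-th term is 4n 4's then 2n-1 1's then 3n 2's, where the shown terms are n = 2, 3, 4, 5.
Setting n = 6 gives 24, 11, 18 characters in each block.

44444444444444444444444411111111111222222222222222222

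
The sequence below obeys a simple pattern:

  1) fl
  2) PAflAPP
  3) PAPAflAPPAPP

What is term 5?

Each term wraps the previous one in PA on the left and APP on the right.
From PAPAflAPPAPP, 2 further steps: PAPAflAPPAPP → PAPAPAflAPPAPPAPP → (answer).

PAPAPAPAflAPPAPPAPPAPP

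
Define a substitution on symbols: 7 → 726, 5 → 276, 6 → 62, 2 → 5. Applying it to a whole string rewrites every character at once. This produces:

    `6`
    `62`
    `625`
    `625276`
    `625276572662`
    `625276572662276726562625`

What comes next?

625276572662276726562625572662726562276625625276

φ(625276572662276726562625) expands symbol-by-symbol to 62 5 276 5 726 62 276 726 5 62 62 5 5 726 62 726 5 62 276 62 5 62 5 276; joining the 24 pieces gives the next term.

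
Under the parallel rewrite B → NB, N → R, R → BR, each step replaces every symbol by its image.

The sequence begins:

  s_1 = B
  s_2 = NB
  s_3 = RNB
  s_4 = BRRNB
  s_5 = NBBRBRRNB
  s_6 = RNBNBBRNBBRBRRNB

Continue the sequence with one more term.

φ(RNBNBBRNBBRBRRNB) expands symbol-by-symbol to BR R NB R NB NB BR R NB NB BR NB BR BR R NB; joining the 16 pieces gives the next term.

BRRNBRNBNBBRRNBNBBRNBBRBRRNB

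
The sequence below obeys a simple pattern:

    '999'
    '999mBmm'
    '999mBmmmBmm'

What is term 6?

Each term is the previous one with mBmm appended.
From 999mBmmmBmm, 3 further steps: 999mBmmmBmm → 999mBmmmBmmmBmm → 999mBmmmBmmmBmmmBmm → (answer).

999mBmmmBmmmBmmmBmmmBmm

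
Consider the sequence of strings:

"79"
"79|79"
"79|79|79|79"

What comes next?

Each string is two copies of the previous one joined by '|'.
Doubling 79|79|79|79 with '|' between the halves:

79|79|79|79|79|79|79|79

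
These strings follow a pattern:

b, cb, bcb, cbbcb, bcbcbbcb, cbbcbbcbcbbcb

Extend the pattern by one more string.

This is a Fibonacci-style word recurrence s(k) = s(k−2)·s(k−1): e.g. b·cb = bcb.
Continuing: bcbcbbcb · cbbcbbcbcbbcb gives term 7.

bcbcbbcbcbbcbbcbcbbcb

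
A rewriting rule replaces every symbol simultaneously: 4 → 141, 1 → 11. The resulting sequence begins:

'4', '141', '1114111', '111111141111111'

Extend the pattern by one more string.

1111111111111114111111111111111

φ(111111141111111) expands symbol-by-symbol to 11 11 11 11 11 11 11 141 11 11 11 11 11 11 11; joining the 15 pieces gives the next term.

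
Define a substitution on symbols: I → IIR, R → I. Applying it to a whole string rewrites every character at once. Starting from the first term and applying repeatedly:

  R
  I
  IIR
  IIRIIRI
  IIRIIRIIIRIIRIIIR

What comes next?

φ(IIRIIRIIIRIIRIIIR) expands symbol-by-symbol to IIR IIR I IIR IIR I IIR IIR IIR I IIR IIR I IIR IIR IIR I; joining the 17 pieces gives the next term.

IIRIIRIIIRIIRIIIRIIRIIRIIIRIIRIIIRIIRIIRI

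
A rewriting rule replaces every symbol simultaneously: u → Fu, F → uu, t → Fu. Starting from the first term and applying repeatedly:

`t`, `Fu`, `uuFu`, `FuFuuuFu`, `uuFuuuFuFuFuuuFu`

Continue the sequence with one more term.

Rewriting the 16 symbols of uuFuuuFuFuFuuuFu one by one yields Fu Fu uu Fu Fu Fu uu Fu uu Fu uu Fu Fu Fu uu Fu; concatenated:

FuFuuuFuFuFuuuFuuuFuuuFuFuFuuuFu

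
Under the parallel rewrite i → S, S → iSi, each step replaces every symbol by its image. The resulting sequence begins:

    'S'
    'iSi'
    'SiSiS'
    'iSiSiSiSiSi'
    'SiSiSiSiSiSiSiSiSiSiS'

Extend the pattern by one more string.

φ(SiSiSiSiSiSiSiSiSiSiS) expands symbol-by-symbol to iSi S iSi S iSi S iSi S iSi S iSi S iSi S iSi S iSi S iSi S iSi; joining the 21 pieces gives the next term.

iSiSiSiSiSiSiSiSiSiSiSiSiSiSiSiSiSiSiSiSiSi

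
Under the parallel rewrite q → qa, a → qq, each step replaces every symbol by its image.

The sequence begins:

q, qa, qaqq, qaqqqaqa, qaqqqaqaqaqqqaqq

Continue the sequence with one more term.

Rewriting the 16 symbols of qaqqqaqaqaqqqaqq one by one yields qa qq qa qa qa qq qa qq qa qq qa qa qa qq qa qa; concatenated:

qaqqqaqaqaqqqaqqqaqqqaqaqaqqqaqa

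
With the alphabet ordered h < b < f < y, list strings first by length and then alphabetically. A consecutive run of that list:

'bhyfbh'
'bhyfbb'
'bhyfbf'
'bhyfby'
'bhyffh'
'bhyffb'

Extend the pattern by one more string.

Find the rightmost character of bhyffb below y, bump it to the next letter, and reset everything to its right to h.

bhyfff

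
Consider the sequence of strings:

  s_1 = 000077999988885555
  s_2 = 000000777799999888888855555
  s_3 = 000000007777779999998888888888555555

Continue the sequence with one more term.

000000000077777777999999988888888888885555555

Reading off run lengths: 0 runs 4, 6, 8; 7 runs 2, 4, 6; 9 runs 4, 5, 6; 8 runs 4, 7, 10; 5 runs 4, 5, 6 — each is linear in n (n = 1, 2, …).
At n = 4 the blocks have lengths 10, 8, 7, 13, 7.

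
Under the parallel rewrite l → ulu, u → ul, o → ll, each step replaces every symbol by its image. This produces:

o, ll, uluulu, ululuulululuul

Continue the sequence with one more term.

Rewriting the 14 symbols of ululuulululuul one by one yields ul ulu ul ulu ul ul ulu ul ulu ul ulu ul ul ulu; concatenated:

ululuululuulululuululuululuulululu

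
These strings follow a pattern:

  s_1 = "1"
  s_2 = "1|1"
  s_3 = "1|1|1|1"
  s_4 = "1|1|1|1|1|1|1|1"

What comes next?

1|1|1|1|1|1|1|1|1|1|1|1|1|1|1|1

s(k+1) = s(k)·|·s(k) — each term doubles the last with '|' between the halves.
So the next term is two copies of 1|1|1|1|1|1|1|1 with '|' between the halves.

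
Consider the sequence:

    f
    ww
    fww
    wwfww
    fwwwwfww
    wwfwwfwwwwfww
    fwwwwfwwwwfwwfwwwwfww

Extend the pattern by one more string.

From term 3 onward, concatenate the second-to-last term with the last: f·ww = fww, ww·fww = wwfww, …
The next term joins wwfwwfwwwwfww and fwwwwfwwwwfwwfwwwwfww.

wwfwwfwwwwfwwfwwwwfwwwwfwwfwwwwfww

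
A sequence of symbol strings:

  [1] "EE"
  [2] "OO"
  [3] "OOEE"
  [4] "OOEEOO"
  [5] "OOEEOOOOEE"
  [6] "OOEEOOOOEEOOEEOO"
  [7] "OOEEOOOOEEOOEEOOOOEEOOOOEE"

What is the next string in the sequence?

OOEEOOOOEEOOEEOOOOEEOOOOEEOOEEOOOOEEOOEEOO

Each term (from the third on) is the previous term followed by the one before it: term 3 = OO·EE = OOEE.
The next term joins OOEEOOOOEEOOEEOOOOEEOOOOEE and OOEEOOOOEEOOEEOO.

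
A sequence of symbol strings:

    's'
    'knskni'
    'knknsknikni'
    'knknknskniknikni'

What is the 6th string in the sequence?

knknknknknskniknikniknikni

Each term wraps the previous one in kn on the left and kni on the right.
From knknknskniknikni, 2 further steps: knknknskniknikni → knknknknsknikniknikni → (answer).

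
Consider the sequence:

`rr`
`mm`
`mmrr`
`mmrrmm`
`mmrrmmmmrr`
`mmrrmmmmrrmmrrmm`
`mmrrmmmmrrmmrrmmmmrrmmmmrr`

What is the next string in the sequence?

Each term (from the third on) is the previous term followed by the one before it: term 3 = mm·rr = mmrr.
The next term joins mmrrmmmmrrmmrrmmmmrrmmmmrr and mmrrmmmmrrmmrrmm.

mmrrmmmmrrmmrrmmmmrrmmmmrrmmrrmmmmrrmmrrmm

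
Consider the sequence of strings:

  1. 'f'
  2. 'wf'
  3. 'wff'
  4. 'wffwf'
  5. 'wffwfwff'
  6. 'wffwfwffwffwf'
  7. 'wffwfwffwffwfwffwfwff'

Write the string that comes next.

From term 3 onward, concatenate the last term with the second-to-last: wf·f = wff, wff·wf = wffwf, …
So term 8 is wffwfwffwffwfwffwfwff·wffwfwffwffwf.

wffwfwffwffwfwffwfwffwffwfwffwffwf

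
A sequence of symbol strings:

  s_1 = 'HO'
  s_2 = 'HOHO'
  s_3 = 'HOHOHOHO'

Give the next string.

Every step duplicates the string.
Doubling HOHOHOHO:

HOHOHOHOHOHOHOHO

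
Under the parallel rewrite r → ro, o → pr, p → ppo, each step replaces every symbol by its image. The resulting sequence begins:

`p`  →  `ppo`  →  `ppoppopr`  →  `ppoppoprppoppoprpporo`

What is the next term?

ppoppoprppoppoprpporoppoppoprppoppoprpporoppoppoprropr

φ(ppoppoprppoppoprpporo) expands symbol-by-symbol to ppo ppo pr ppo ppo pr ppo ro ppo ppo pr ppo ppo pr ppo ro ppo ppo pr ro pr; joining the 21 pieces gives the next term.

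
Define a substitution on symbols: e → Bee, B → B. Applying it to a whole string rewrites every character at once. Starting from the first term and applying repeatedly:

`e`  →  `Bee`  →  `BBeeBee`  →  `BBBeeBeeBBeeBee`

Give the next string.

Rewriting the 15 symbols of BBBeeBeeBBeeBee one by one yields B B B Bee Bee B Bee Bee B B Bee Bee B Bee Bee; concatenated:

BBBBeeBeeBBeeBeeBBBeeBeeBBeeBee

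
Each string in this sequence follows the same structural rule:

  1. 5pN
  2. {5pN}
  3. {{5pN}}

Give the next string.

{{{5pN}}}

s(k+1) = {·s(k)·}, so each term gains { as a prefix and } as a suffix.
One more step from {{5pN}} gives the answer.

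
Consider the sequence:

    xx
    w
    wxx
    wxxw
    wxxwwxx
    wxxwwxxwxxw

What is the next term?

Each term (from the third on) is the previous term followed by the one before it: term 3 = w·xx = wxx.
The next term joins wxxwwxxwxxw and wxxwwxx.

wxxwwxxwxxwwxxwwxx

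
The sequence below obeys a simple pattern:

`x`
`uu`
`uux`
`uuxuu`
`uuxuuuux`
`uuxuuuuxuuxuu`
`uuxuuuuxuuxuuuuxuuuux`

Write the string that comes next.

From term 3 onward, concatenate the last term with the second-to-last: uu·x = uux, uux·uu = uuxuu, …
The next term joins uuxuuuuxuuxuuuuxuuuux and uuxuuuuxuuxuu.

uuxuuuuxuuxuuuuxuuuuxuuxuuuuxuuxuu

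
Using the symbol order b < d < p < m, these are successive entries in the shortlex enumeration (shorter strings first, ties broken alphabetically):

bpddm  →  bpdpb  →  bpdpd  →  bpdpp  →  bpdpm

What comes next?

Find the rightmost character of bpdpm below m, bump it to the next letter, and reset everything to its right to b.

bpdmb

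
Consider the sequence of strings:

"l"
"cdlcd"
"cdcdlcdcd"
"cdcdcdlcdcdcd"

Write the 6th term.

Every step adds cd to the front and cd to the end of the previous string.
From cdcdcdlcdcdcd, 2 further steps: cdcdcdlcdcdcd → cdcdcdcdlcdcdcdcd → (answer).

cdcdcdcdcdlcdcdcdcdcd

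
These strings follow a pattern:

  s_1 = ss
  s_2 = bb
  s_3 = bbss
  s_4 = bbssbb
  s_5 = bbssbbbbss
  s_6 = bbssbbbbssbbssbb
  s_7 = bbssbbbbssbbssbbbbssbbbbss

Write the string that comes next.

From term 3 onward, concatenate the last term with the second-to-last: bb·ss = bbss, bbss·bb = bbssbb, …
The next term joins bbssbbbbssbbssbbbbssbbbbss and bbssbbbbssbbssbb.

bbssbbbbssbbssbbbbssbbbbssbbssbbbbssbbssbb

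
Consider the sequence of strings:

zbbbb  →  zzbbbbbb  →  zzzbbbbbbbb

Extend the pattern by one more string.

The n-th term is n-1 z's then 2n b's, where the shown terms are n = 2, 3, 4.
For the next term, n = 5, so the run lengths are 4, 10.

zzzzbbbbbbbbbb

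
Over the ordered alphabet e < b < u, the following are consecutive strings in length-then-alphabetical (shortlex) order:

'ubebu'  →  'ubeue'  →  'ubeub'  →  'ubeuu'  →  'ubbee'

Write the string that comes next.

ubbeb

Treat ubbee as a base-3 numeral over the given alphabet and add one, carrying through any trailing u's.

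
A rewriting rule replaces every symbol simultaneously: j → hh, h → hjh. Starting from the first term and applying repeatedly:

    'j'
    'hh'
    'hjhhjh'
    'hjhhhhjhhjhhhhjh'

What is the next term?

Replace each of the 16 characters of hjhhhhjhhjhhhhjh in place — hjh hh hjh hjh hjh hjh hh hjh hjh hh hjh hjh hjh hjh hh hjh — and concatenate.

hjhhhhjhhjhhjhhjhhhhjhhjhhhhjhhjhhjhhjhhhhjh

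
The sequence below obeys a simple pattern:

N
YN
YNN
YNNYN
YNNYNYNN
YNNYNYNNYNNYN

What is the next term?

Each term (from the third on) is the previous term followed by the one before it: term 3 = YN·N = YNN.
Continuing: YNNYNYNNYNNYN · YNNYNYNN gives term 7.

YNNYNYNNYNNYNYNNYNYNN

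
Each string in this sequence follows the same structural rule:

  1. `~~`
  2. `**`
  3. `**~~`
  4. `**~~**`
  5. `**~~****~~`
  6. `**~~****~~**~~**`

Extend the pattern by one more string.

**~~****~~**~~****~~****~~

Each term (from the third on) is the previous term followed by the one before it: term 3 = **·~~ = **~~.
So term 7 is **~~****~~**~~**·**~~****~~.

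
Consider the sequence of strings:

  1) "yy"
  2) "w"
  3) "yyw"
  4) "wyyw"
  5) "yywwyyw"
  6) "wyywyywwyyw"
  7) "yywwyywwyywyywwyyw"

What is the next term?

wyywyywwyywyywwyywwyywyywwyyw

This is a Fibonacci-style word recurrence s(k) = s(k−2)·s(k−1): e.g. yy·w = yyw.
So term 8 is wyywyywwyyw·yywwyywwyywyywwyyw.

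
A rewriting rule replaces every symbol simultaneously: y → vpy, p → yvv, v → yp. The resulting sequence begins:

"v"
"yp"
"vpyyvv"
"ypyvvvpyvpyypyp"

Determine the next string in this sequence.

Rewriting the 15 symbols of ypyvvvpyvpyypyp one by one yields vpy yvv vpy yp yp yp yvv vpy yp yvv vpy vpy yvv vpy yvv; concatenated:

vpyyvvvpyypypypyvvvpyypyvvvpyvpyyvvvpyyvv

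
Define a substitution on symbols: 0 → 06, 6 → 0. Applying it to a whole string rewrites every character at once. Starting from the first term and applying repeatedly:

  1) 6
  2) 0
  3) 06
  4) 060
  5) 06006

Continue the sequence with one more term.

Apply φ to 06006 symbol by symbol: 0→06, 6→0, 0→06, 0→06, 6→0; joined: 06 0 06 06 0.

06006060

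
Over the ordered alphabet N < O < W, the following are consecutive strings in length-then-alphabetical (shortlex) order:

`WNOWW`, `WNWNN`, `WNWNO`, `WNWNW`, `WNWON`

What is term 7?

Continuing the enumeration 2 steps past WNWON: WNWON → WNWOO → (answer).

WNWOW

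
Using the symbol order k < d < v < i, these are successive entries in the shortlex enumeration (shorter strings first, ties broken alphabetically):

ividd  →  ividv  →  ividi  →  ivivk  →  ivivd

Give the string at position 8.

iviik

Advancing 3 positions from ivivd through ivivd → ivivv → ivivi reaches term 8.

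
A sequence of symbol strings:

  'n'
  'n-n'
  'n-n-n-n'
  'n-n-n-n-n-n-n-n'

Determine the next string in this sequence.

Every step duplicates the string with '-' between the halves.
So the next term is two copies of n-n-n-n-n-n-n-n with '-' between the halves.

n-n-n-n-n-n-n-n-n-n-n-n-n-n-n-n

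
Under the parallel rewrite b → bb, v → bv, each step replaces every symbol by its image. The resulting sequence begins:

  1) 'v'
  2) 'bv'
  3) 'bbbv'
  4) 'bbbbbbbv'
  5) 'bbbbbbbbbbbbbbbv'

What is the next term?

φ(bbbbbbbbbbbbbbbv) expands symbol-by-symbol to bb bb bb bb bb bb bb bb bb bb bb bb bb bb bb bv; joining the 16 pieces gives the next term.

bbbbbbbbbbbbbbbbbbbbbbbbbbbbbbbv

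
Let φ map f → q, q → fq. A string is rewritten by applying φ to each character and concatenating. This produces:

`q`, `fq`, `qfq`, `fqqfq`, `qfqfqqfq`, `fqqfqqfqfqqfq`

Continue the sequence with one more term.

qfqfqqfqfqqfqqfqfqqfq

Applying the rule to each of the 13 symbols of fqqfqqfqfqqfq gives the pieces q fq fq q fq fq q fq q fq fq q fq, which concatenate to the answer.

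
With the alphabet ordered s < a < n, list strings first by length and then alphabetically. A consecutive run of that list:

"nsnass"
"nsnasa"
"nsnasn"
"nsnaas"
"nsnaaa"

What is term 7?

Advancing 2 positions from nsnaaa through nsnaaa → nsnaan reaches term 7.

nsnans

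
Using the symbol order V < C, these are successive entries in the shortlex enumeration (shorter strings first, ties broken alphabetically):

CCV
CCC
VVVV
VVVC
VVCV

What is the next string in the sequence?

The successor of VVCV increments the rightmost position that isn't already C and resets every position after it to V.

VVCC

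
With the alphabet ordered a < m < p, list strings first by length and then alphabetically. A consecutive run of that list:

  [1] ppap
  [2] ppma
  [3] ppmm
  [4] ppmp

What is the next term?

pppa

Find the rightmost character of ppmp below p, bump it to the next letter, and reset everything to its right to a.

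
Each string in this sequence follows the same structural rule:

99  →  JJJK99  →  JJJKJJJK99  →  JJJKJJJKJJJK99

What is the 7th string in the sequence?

Every step adds JJJK at the front: s(k+1) = JJJK·s(k).
From JJJKJJJKJJJK99, 3 further steps: JJJKJJJKJJJK99 → JJJKJJJKJJJKJJJK99 → JJJKJJJKJJJKJJJKJJJK99 → (answer).

JJJKJJJKJJJKJJJKJJJKJJJK99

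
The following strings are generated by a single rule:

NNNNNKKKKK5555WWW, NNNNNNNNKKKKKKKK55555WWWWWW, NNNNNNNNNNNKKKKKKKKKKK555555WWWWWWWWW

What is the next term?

NNNNNNNNNNNNNNKKKKKKKKKKKKKK5555555WWWWWWWWWWWW

Each string has the form N^{3n+2} K^{3n+2} 5^{n+3} W^{3n} (n = 1, 2, …).
Setting n = 4 gives 14, 14, 7, 12 characters in each block.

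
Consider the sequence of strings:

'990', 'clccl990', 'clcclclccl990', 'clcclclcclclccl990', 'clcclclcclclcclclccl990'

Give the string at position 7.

The strings grow by a fixed prefix clccl each time.
From clcclclcclclcclclccl990, 2 further steps: clcclclcclclcclclccl990 → clcclclcclclcclclcclclccl990 → (answer).

clcclclcclclcclclcclclcclclccl990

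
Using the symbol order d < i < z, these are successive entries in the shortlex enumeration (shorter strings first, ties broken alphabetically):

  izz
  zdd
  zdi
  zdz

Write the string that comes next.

zid

Treat zdz as a base-3 numeral over the given alphabet and add one, carrying through any trailing z's.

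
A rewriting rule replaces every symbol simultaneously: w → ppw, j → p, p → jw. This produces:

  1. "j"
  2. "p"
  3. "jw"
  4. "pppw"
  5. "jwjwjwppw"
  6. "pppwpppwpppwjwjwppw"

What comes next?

Rewriting the 19 symbols of pppwpppwpppwjwjwppw one by one yields jw jw jw ppw jw jw jw ppw jw jw jw ppw p ppw p ppw jw jw ppw; concatenated:

jwjwjwppwjwjwjwppwjwjwjwppwpppwpppwjwjwppw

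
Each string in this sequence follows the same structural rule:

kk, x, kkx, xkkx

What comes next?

Each term (from the third on) is the two preceding terms concatenated in order: term 3 = kk·x = kkx.
Continuing: kkx · xkkx gives term 5.

kkxxkkx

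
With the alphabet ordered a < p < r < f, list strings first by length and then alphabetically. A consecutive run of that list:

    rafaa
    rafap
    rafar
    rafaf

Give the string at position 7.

Continuing the enumeration 3 steps past rafaf: rafaf → rafpa → rafpp → (answer).

rafpr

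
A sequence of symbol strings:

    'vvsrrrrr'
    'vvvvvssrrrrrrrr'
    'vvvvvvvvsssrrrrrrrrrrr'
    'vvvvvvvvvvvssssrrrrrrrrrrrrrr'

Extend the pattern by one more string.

vvvvvvvvvvvvvvsssssrrrrrrrrrrrrrrrrr

Each string has the form v^{3n-1} s^{n} r^{3n+2} (n = 1, 2, …).
For the next term, n = 5, so the run lengths are 14, 5, 17.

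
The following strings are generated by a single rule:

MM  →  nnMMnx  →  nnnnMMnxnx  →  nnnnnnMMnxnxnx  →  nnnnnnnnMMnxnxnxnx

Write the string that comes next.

Each term wraps the previous one in nn on the left and nx on the right.
Applying this once more to nnnnnnnnMMnxnxnxnx:

nnnnnnnnnnMMnxnxnxnxnx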